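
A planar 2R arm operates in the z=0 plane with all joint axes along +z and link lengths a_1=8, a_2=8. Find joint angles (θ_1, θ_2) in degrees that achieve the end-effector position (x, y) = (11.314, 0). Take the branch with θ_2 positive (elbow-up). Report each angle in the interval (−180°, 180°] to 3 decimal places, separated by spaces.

-44.999 89.997

cos θ_2 = (128.0066−8²−8²)/(2·8·8) = 0.0001; θ_2 = 89.9970° (elbow-up)
β = atan2(0.0000,11.3140) = 0.0000°; ψ = atan2(8.0000,8.0004) = 44.9985°
θ_1 = β − ψ = -44.9985°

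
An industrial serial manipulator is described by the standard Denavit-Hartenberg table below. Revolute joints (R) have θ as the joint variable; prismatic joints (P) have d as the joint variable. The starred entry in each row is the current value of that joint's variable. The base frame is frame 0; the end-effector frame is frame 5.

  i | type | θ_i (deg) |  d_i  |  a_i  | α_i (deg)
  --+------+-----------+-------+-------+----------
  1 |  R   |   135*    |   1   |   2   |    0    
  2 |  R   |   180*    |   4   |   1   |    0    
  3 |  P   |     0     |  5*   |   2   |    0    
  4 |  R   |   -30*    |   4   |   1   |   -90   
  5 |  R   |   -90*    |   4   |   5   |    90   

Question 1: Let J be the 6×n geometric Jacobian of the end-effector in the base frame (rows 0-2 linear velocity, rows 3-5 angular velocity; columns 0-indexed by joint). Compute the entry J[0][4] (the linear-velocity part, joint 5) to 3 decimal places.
1.294

axis z_4 = (0.9659,0.2588,0.0000); lever o_n−o_4 = (3.8637,1.0353,5.0000)
cross product → J_v[:, 4] = (1.2941,-4.8296,0.0000)
J_ω[:, 4] = z_4
entry J[0][4] = 1.2941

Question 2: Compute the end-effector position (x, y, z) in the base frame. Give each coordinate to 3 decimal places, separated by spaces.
4.830 -0.638 19.000

after link 1: o_1 = (-1.4142, 1.4142, 1.0000)
after link 2: o_2 = (-0.7071, 0.7071, 5.0000)
after link 3: o_3 = (0.7071, -0.7071, 10.0000)
after link 4: o_4 = (0.9659, -1.6730, 14.0000)
after link 5: o_5 = (4.8296, -0.6378, 19.0000)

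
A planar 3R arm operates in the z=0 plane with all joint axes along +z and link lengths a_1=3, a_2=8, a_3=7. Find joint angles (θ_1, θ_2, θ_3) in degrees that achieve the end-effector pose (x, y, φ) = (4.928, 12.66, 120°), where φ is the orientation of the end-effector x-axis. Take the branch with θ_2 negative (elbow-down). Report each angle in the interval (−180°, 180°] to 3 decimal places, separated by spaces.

60.012 -30.016 90.005

wrist centre = target − a_3·(cos φ, sin φ) = (8.4280, 6.5978)
cos θ_2 = (114.5624−3²−8²)/(2·3·8) = 0.8659; θ_2 = -30.0162° (elbow-down)
β = atan2(6.5978,8.4280) = 38.0555°; ψ = atan2(-4.0020,9.9271) = -21.9561°
θ_1 = β − ψ = 60.0116°
θ_3 = φ − θ_1 − θ_2 = 90.0046° (wrapped to (-180°,180°])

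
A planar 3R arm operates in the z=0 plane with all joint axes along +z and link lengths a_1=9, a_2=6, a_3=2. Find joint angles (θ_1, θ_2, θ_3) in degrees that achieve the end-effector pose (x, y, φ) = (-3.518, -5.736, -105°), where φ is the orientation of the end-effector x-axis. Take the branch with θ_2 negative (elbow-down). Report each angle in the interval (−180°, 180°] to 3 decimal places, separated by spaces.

wrist centre = target − a_3·(cos φ, sin φ) = (-3.0004, -3.8041)
cos θ_2 = (23.4737−9²−6²)/(2·9·6) = -0.8660; θ_2 = -149.9953° (elbow-down)
β = atan2(-3.8041,-3.0004) = -128.2631°; ψ = atan2(-3.0004,3.8041) = -38.2641°
θ_1 = β − ψ = -89.9990°
θ_3 = φ − θ_1 − θ_2 = 134.9943° (wrapped to (-180°,180°])

-89.999 -149.995 134.994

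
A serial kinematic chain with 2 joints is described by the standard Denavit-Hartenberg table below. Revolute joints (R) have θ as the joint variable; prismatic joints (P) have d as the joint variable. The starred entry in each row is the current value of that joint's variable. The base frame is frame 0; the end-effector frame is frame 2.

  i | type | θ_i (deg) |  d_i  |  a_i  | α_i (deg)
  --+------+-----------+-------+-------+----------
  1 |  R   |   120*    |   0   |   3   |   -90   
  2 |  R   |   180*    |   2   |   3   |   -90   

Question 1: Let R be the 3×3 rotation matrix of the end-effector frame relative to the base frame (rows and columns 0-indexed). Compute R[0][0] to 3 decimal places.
0.500

End-effector x-axis (col 0 of R) = (0.5000,-0.8660,-0.0000)
R[0][0] = 0.5000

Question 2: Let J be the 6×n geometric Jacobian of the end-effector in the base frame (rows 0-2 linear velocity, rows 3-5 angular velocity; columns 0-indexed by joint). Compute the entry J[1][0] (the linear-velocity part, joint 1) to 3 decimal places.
-1.732

axis z_0 = ẑ; lever o_n−o_0 = (-1.7321,-1.0000,-0.0000)
cross product → J_v[:, 0] = (1.0000,-1.7321,0.0000)
J_ω[:, 0] = z_0
entry J[1][0] = -1.7321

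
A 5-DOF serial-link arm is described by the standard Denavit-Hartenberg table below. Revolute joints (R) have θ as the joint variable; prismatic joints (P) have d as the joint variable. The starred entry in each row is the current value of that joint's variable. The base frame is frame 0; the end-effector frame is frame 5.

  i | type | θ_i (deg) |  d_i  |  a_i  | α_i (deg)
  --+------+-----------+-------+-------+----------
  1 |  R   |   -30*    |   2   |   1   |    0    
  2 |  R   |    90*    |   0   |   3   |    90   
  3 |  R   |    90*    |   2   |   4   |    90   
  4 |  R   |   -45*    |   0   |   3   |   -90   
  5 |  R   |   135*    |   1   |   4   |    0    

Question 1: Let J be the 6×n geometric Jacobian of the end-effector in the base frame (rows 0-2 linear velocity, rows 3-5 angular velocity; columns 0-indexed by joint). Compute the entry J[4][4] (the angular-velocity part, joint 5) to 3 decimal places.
-0.354

axis z_4 = (0.6124,-0.3536,0.7071); lever o_n−o_4 = (0.9302,-3.8030,-1.2929)
cross product → J_v[:, 4] = (3.1463,1.4495,-2.0000)
J_ω[:, 4] = z_4
entry J[4][4] = -0.3536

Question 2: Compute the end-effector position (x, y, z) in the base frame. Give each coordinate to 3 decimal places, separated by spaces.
after link 1: o_1 = (0.8660, -0.5000, 2.0000)
after link 2: o_2 = (2.3660, 2.0981, 2.0000)
after link 3: o_3 = (4.0981, 1.0981, 6.0000)
after link 4: o_4 = (2.2610, 2.1587, 8.1213)
after link 5: o_5 = (3.1912, -1.6443, 6.8284)

3.191 -1.644 6.828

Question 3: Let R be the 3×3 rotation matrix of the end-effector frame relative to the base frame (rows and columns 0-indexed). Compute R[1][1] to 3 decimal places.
End-effector y-axis (col 1 of R) = (0.7866,0.3624,-0.5000)
R[1][1] = 0.3624

0.362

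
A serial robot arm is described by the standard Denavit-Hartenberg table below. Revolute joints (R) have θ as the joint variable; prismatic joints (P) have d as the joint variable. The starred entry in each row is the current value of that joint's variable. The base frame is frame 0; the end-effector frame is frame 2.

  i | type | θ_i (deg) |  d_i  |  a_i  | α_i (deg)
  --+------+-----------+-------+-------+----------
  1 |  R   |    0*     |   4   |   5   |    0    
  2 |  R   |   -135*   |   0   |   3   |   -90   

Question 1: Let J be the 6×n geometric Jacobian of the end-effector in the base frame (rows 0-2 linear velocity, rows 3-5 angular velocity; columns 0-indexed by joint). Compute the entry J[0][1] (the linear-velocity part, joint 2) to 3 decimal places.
axis z_1 = (0.0000,0.0000,1.0000); lever o_n−o_1 = (-2.1213,-2.1213,0.0000)
cross product → J_v[:, 1] = (2.1213,-2.1213,0.0000)
J_ω[:, 1] = z_1
entry J[0][1] = 2.1213

2.121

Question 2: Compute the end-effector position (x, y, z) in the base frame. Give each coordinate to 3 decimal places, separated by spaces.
after link 1: o_1 = (5.0000, 0.0000, 4.0000)
after link 2: o_2 = (2.8787, -2.1213, 4.0000)

2.879 -2.121 4.000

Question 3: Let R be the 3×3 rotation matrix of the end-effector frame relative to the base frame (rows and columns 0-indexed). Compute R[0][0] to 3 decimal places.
-0.707

End-effector x-axis (col 0 of R) = (-0.7071,-0.7071,0.0000)
R[0][0] = -0.7071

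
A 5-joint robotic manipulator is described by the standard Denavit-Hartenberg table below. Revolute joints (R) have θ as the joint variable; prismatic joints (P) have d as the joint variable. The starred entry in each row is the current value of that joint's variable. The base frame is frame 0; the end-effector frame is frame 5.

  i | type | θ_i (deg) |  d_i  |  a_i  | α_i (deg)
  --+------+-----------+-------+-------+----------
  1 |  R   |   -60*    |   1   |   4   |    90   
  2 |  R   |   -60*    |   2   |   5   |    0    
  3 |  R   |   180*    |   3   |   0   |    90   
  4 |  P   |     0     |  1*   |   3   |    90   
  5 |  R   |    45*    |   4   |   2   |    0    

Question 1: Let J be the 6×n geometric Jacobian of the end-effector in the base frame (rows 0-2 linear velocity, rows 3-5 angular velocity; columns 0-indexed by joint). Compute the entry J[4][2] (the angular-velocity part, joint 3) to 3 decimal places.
-0.500

axis z_2 = (-0.8660,-0.5000,0.0000); lever o_n−o_2 = (0.8079,0.6008,5.0299)
cross product → J_v[:, 2] = (-2.5150,4.3560,-0.1163)
J_ω[:, 2] = z_2
entry J[4][2] = -0.5000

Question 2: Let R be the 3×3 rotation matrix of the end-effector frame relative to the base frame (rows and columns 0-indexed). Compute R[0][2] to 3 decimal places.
End-effector z-axis (col 2 of R) = (0.8660,0.5000,0.0000)
R[0][2] = 0.8660

0.866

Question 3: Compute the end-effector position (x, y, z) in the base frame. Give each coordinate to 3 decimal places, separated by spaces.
2.326 -6.028 1.700

after link 1: o_1 = (2.0000, -3.4641, 1.0000)
after link 2: o_2 = (1.5179, -6.6292, -3.3301)
after link 3: o_3 = (-1.0801, -8.1292, -3.3301)
after link 4: o_4 = (-1.3971, -7.5801, -0.2321)
after link 5: o_5 = (2.3258, -6.0284, 1.6998)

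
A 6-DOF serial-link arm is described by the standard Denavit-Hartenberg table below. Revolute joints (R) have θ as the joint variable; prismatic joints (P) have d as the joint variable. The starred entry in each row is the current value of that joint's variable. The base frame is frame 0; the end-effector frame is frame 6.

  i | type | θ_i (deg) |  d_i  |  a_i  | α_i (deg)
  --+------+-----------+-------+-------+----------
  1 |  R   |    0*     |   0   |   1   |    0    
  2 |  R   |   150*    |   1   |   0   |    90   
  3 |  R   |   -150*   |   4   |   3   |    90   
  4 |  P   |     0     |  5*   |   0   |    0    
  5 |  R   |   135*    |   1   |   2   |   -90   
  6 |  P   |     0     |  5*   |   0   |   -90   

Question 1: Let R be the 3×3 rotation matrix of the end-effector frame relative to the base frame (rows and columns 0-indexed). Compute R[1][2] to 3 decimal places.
End-effector z-axis (col 2 of R) = (-0.4330,0.2500,-0.8660)
R[1][2] = 0.2500

0.250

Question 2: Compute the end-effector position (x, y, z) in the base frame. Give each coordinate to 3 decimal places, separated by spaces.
3.075 0.971 7.171

after link 1: o_1 = (1.0000, 0.0000, 0.0000)
after link 2: o_2 = (1.0000, 0.0000, 1.0000)
after link 3: o_3 = (5.2500, 2.1651, -0.5000)
after link 4: o_4 = (7.4151, 0.9151, 3.8301)
after link 5: o_5 = (7.4945, 2.5022, 5.4033)
after link 6: o_6 = (3.0751, 0.9712, 7.1710)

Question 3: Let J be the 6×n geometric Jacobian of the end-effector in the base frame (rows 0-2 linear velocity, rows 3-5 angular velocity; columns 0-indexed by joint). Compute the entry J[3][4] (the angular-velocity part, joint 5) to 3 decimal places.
axis z_4 = (0.4330,-0.2500,0.8660); lever o_n−o_4 = (-4.3400,0.0562,3.3409)
cross product → J_v[:, 4] = (-0.8839,-5.2052,-1.0607)
J_ω[:, 4] = z_4
entry J[3][4] = 0.4330

0.433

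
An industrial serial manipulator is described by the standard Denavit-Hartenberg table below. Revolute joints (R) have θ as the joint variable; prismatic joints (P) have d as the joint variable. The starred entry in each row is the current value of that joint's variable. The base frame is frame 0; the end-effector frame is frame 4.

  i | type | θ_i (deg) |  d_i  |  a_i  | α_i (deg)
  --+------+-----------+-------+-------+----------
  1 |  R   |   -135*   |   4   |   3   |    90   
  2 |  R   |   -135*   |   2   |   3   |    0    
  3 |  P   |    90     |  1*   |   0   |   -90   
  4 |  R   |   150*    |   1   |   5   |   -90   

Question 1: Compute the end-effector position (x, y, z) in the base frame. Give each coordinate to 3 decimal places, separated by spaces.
after link 1: o_1 = (-2.1213, -2.1213, 4.0000)
after link 2: o_2 = (-2.0355, 0.7929, 1.8787)
after link 3: o_3 = (-2.7426, 1.5000, 1.8787)
after link 4: o_4 = (0.6902, 1.3973, 5.6476)

0.690 1.397 5.648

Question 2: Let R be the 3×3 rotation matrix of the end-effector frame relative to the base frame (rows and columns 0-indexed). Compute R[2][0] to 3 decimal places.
End-effector x-axis (col 0 of R) = (0.7866,0.0795,0.6124)
R[2][0] = 0.6124

0.612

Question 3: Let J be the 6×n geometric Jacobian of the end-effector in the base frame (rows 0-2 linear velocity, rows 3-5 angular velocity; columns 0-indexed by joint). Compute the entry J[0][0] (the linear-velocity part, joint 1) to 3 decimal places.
-1.397

axis z_0 = ẑ; lever o_n−o_0 = (0.6902,1.3973,5.6476)
cross product → J_v[:, 0] = (-1.3973,0.6902,0.0000)
J_ω[:, 0] = z_0
entry J[0][0] = -1.3973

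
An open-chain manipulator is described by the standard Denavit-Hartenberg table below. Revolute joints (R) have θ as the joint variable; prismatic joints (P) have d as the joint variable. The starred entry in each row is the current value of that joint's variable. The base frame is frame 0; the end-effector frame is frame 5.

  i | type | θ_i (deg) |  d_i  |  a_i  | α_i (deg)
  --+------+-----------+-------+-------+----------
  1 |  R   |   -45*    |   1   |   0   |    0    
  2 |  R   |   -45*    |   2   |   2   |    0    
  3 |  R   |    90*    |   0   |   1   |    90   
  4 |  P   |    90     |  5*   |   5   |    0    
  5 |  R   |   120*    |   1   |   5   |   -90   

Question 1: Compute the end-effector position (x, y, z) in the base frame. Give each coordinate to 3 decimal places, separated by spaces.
after link 1: o_1 = (0.0000, 0.0000, 1.0000)
after link 2: o_2 = (0.0000, -2.0000, 3.0000)
after link 3: o_3 = (1.0000, -2.0000, 3.0000)
after link 4: o_4 = (1.0000, -7.0000, 8.0000)
after link 5: o_5 = (-3.3301, -8.0000, 5.5000)

-3.330 -8.000 5.500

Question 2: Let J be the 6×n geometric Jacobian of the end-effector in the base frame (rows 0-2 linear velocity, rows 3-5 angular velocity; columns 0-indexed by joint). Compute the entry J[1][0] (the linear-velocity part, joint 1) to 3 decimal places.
-3.330

axis z_0 = ẑ; lever o_n−o_0 = (-3.3301,-8.0000,5.5000)
cross product → J_v[:, 0] = (8.0000,-3.3301,0.0000)
J_ω[:, 0] = z_0
entry J[1][0] = -3.3301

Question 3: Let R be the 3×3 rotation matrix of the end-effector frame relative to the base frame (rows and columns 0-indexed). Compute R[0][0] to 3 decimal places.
End-effector x-axis (col 0 of R) = (-0.8660,-0.0000,-0.5000)
R[0][0] = -0.8660

-0.866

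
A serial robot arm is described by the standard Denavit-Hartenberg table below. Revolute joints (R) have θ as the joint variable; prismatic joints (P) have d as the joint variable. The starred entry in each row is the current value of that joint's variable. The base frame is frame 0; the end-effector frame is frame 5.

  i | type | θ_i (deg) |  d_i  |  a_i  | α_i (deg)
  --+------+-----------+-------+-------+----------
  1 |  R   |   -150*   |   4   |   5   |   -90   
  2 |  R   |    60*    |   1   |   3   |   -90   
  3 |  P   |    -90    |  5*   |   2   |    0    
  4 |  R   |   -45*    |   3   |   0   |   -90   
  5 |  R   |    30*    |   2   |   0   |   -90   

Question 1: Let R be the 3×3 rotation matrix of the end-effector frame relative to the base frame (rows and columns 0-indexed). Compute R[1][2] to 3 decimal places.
-0.157

End-effector z-axis (col 2 of R) = (-0.9794,-0.1572,0.1268)
R[1][2] = -0.1572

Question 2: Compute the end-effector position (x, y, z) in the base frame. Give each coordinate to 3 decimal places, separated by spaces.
1.966 -3.962 -3.823

after link 1: o_1 = (-4.3301, -2.5000, 4.0000)
after link 2: o_2 = (-5.1292, -4.1160, 1.4019)
after link 3: o_3 = (-0.3792, -3.6830, -1.0981)
after link 4: o_4 = (1.8708, -2.3840, -2.5981)
after link 5: o_5 = (1.9656, -3.9623, -3.8228)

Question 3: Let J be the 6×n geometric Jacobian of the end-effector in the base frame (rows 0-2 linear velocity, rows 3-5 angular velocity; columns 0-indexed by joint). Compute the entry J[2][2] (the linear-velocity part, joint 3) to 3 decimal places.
prismatic axis z_2 = (0.7500,0.4330,-0.5000)
J_v[:, 2] = z_2; J_ω[:, 2] = (0,0,0)
entry J[2][2] = -0.5000

-0.500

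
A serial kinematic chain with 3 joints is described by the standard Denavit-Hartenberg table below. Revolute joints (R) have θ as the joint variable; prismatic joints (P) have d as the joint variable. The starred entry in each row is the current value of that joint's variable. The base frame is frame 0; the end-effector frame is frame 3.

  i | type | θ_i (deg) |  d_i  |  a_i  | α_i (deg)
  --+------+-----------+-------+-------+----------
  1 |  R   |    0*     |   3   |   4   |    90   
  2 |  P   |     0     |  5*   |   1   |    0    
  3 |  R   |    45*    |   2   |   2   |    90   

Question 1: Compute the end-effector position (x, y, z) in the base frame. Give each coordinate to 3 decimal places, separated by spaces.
6.414 -7.000 4.414

after link 1: o_1 = (4.0000, 0.0000, 3.0000)
after link 2: o_2 = (5.0000, -5.0000, 3.0000)
after link 3: o_3 = (6.4142, -7.0000, 4.4142)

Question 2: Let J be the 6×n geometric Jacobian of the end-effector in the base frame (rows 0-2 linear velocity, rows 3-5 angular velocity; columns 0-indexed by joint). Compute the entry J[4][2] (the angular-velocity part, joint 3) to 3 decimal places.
axis z_2 = (0.0000,-1.0000,0.0000); lever o_n−o_2 = (1.4142,-2.0000,1.4142)
cross product → J_v[:, 2] = (-1.4142,0.0000,1.4142)
J_ω[:, 2] = z_2
entry J[4][2] = -1.0000

-1.000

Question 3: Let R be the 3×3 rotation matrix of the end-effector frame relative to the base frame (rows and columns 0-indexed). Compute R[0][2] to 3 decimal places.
0.707

End-effector z-axis (col 2 of R) = (0.7071,-0.0000,-0.7071)
R[0][2] = 0.7071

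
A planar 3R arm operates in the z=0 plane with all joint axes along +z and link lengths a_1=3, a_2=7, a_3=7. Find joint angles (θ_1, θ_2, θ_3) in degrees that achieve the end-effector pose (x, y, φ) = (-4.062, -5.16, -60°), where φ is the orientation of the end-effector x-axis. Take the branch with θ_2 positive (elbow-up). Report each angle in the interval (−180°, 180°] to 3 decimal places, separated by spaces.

wrist centre = target − a_3·(cos φ, sin φ) = (-7.5620, 0.9022)
cos θ_2 = (57.9978−3²−7²)/(2·3·7) = -0.0001; θ_2 = 90.0030° (elbow-up)
β = atan2(0.9022,-7.5620) = 173.1965°; ψ = atan2(7.0000,2.9996) = 66.8040°
θ_1 = β − ψ = 106.3926°
θ_3 = φ − θ_1 − θ_2 = 103.6044° (wrapped to (-180°,180°])

106.393 90.003 103.604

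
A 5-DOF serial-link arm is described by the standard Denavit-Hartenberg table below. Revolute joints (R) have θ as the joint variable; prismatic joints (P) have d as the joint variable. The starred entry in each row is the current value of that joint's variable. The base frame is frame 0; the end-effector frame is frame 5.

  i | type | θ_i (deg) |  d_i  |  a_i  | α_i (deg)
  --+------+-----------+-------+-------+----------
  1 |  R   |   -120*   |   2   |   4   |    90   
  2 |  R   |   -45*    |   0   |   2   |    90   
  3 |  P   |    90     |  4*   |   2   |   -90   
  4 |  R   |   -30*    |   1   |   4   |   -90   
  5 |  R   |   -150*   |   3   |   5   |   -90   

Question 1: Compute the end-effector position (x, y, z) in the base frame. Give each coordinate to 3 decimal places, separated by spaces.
after link 1: o_1 = (-2.0000, -3.4641, 2.0000)
after link 2: o_2 = (-2.7071, -4.6888, 0.5858)
after link 3: o_3 = (-3.0249, -1.2394, -2.2426)
after link 4: o_4 = (-4.9643, 2.3298, -2.9497)
after link 5: o_5 = (-3.8159, -0.1811, 2.1861)

-3.816 -0.181 2.186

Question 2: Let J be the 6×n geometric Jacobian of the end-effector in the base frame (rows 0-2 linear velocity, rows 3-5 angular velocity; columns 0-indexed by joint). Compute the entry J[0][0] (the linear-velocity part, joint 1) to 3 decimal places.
0.181

axis z_0 = ẑ; lever o_n−o_0 = (-3.8159,-0.1811,2.1861)
cross product → J_v[:, 0] = (0.1811,-3.8159,0.0000)
J_ω[:, 0] = z_0
entry J[0][0] = 0.1811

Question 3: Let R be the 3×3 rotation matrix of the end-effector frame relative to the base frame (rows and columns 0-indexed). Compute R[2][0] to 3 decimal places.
End-effector x-axis (col 0 of R) = (0.6732,-0.3340,0.6597)
R[2][0] = 0.6597

0.660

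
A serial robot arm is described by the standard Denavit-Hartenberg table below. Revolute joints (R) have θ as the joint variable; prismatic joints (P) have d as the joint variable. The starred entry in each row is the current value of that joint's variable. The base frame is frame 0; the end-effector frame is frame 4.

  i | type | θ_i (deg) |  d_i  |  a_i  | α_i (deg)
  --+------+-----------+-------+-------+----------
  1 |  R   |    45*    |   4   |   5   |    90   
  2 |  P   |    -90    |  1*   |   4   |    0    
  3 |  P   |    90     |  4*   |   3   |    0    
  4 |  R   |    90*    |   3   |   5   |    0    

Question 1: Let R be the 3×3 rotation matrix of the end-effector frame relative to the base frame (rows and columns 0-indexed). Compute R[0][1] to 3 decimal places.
End-effector y-axis (col 1 of R) = (-0.7071,-0.7071,0.0000)
R[0][1] = -0.7071

-0.707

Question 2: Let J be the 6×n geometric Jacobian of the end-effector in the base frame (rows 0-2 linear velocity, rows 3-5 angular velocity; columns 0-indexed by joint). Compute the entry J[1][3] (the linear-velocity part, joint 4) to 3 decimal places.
-3.536

axis z_3 = (0.7071,-0.7071,0.0000); lever o_n−o_3 = (2.1213,-2.1213,5.0000)
cross product → J_v[:, 3] = (-3.5355,-3.5355,-0.0000)
J_ω[:, 3] = z_3
entry J[1][3] = -3.5355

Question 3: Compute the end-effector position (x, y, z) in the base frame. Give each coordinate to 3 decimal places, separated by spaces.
11.314 -0.000 5.000

after link 1: o_1 = (3.5355, 3.5355, 4.0000)
after link 2: o_2 = (4.2426, 2.8284, 0.0000)
after link 3: o_3 = (9.1924, 2.1213, 0.0000)
after link 4: o_4 = (11.3137, -0.0000, 5.0000)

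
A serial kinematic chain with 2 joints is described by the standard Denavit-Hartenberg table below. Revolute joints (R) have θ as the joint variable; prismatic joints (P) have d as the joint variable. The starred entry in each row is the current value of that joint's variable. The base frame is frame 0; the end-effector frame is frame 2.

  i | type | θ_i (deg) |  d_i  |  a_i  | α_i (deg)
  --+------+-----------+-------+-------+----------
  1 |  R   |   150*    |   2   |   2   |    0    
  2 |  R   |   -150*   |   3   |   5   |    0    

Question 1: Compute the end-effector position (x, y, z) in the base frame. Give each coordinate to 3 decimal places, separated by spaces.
after link 1: o_1 = (-1.7321, 1.0000, 2.0000)
after link 2: o_2 = (3.2679, 1.0000, 5.0000)

3.268 1.000 5.000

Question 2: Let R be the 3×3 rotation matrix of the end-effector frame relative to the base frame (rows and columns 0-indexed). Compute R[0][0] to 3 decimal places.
1.000

End-effector x-axis (col 0 of R) = (1.0000,0.0000,0.0000)
R[0][0] = 1.0000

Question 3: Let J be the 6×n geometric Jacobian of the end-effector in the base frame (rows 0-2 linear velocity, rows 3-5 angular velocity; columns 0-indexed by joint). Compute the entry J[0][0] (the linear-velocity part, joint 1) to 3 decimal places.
-1.000

axis z_0 = ẑ; lever o_n−o_0 = (3.2679,1.0000,5.0000)
cross product → J_v[:, 0] = (-1.0000,3.2679,0.0000)
J_ω[:, 0] = z_0
entry J[0][0] = -1.0000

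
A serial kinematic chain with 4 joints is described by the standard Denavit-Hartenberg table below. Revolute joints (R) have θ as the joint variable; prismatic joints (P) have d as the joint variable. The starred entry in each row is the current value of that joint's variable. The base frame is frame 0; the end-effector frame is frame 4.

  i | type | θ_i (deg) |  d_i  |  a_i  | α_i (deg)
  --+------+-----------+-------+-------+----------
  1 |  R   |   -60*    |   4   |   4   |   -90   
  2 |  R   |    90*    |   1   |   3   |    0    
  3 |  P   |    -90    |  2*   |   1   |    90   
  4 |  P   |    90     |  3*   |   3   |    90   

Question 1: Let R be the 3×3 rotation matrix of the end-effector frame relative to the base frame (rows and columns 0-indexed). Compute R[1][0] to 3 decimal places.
End-effector x-axis (col 0 of R) = (0.8660,0.5000,-0.0000)
R[1][0] = 0.5000

0.500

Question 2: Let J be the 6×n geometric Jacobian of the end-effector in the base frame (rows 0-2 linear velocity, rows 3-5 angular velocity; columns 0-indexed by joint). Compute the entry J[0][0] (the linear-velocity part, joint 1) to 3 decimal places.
axis z_0 = ẑ; lever o_n−o_0 = (7.6962,-1.3301,4.0000)
cross product → J_v[:, 0] = (1.3301,7.6962,-0.0000)
J_ω[:, 0] = z_0
entry J[0][0] = 1.3301

1.330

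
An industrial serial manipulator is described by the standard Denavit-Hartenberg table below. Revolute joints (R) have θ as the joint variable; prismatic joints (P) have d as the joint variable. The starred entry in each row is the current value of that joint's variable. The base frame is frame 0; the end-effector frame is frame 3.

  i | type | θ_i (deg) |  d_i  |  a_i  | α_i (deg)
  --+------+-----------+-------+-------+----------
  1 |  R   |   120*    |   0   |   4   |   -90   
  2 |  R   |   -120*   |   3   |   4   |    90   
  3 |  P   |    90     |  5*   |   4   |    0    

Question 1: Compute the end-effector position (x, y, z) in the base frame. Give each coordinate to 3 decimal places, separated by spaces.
-4.897 -5.518 0.964

after link 1: o_1 = (-2.0000, 3.4641, 0.0000)
after link 2: o_2 = (-3.5981, 0.2321, 3.4641)
after link 3: o_3 = (-4.8971, -5.5179, 0.9641)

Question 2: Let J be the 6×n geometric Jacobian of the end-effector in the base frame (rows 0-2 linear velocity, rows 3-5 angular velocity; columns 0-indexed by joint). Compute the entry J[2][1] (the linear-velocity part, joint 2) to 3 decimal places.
6.330

axis z_1 = (-0.8660,-0.5000,0.0000); lever o_n−o_1 = (-2.8971,-8.9821,0.9641)
cross product → J_v[:, 1] = (-0.4821,0.8349,6.3301)
J_ω[:, 1] = z_1
entry J[2][1] = 6.3301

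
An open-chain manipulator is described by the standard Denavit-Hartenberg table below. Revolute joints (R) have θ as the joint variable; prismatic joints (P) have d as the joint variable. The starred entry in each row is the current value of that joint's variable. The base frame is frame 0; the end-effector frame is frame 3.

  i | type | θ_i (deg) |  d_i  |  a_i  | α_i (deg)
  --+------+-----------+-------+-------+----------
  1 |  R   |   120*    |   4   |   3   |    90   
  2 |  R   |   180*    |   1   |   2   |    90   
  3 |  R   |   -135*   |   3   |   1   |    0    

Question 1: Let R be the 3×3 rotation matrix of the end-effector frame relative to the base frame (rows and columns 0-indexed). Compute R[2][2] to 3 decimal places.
1.000

End-effector z-axis (col 2 of R) = (-0.0000,0.0000,1.0000)
R[2][2] = 1.0000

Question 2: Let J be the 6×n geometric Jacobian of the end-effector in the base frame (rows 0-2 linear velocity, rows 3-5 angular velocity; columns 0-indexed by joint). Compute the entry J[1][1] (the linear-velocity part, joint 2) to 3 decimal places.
axis z_1 = (0.8660,0.5000,0.0000); lever o_n−o_1 = (0.9001,-0.9732,3.0000)
cross product → J_v[:, 1] = (1.5000,-2.5981,-1.2929)
J_ω[:, 1] = z_1
entry J[1][1] = -2.5981

-2.598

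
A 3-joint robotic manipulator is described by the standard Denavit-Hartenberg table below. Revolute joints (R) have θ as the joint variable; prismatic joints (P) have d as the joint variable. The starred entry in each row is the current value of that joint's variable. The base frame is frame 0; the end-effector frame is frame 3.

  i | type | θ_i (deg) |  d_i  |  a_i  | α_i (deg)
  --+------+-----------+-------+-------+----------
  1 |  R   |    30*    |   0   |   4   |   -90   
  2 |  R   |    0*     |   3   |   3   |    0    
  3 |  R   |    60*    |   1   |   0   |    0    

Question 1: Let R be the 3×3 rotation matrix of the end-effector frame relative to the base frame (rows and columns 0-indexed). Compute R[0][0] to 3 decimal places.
0.433

End-effector x-axis (col 0 of R) = (0.4330,0.2500,-0.8660)
R[0][0] = 0.4330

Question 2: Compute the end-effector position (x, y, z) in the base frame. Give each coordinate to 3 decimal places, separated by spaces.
after link 1: o_1 = (3.4641, 2.0000, 0.0000)
after link 2: o_2 = (4.5622, 6.0981, 0.0000)
after link 3: o_3 = (4.0622, 6.9641, 0.0000)

4.062 6.964 0.000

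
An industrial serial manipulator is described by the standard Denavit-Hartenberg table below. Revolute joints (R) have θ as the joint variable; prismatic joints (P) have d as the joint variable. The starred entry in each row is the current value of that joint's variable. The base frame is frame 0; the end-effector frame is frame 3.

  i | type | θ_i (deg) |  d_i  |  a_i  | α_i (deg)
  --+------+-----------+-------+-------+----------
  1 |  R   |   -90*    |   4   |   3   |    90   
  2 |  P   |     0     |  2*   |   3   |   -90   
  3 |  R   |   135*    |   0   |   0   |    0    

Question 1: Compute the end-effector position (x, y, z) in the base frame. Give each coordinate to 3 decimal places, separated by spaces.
after link 1: o_1 = (0.0000, -3.0000, 4.0000)
after link 2: o_2 = (-2.0000, -6.0000, 4.0000)
after link 3: o_3 = (-2.0000, -6.0000, 4.0000)

-2.000 -6.000 4.000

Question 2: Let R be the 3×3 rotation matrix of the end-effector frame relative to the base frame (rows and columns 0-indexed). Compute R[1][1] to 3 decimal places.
0.707

End-effector y-axis (col 1 of R) = (-0.7071,0.7071,0.0000)
R[1][1] = 0.7071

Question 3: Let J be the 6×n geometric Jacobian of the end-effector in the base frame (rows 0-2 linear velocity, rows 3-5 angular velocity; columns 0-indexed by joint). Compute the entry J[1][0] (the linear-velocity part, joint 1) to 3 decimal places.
axis z_0 = ẑ; lever o_n−o_0 = (-2.0000,-6.0000,4.0000)
cross product → J_v[:, 0] = (6.0000,-2.0000,0.0000)
J_ω[:, 0] = z_0
entry J[1][0] = -2.0000

-2.000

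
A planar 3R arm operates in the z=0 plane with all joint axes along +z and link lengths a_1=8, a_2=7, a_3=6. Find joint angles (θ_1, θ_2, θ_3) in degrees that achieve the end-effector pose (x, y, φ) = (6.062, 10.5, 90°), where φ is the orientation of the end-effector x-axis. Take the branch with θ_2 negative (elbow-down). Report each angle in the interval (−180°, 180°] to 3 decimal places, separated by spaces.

90.001 -120.001 120.000

wrist centre = target − a_3·(cos φ, sin φ) = (6.0620, 4.5000)
cos θ_2 = (56.9978−8²−7²)/(2·8·7) = -0.5000; θ_2 = -120.0013° (elbow-down)
β = atan2(4.5000,6.0620) = 36.5876°; ψ = atan2(-6.0621,4.4999) = -53.4137°
θ_1 = β − ψ = 90.0013°
θ_3 = φ − θ_1 − θ_2 = 120.0000° (wrapped to (-180°,180°])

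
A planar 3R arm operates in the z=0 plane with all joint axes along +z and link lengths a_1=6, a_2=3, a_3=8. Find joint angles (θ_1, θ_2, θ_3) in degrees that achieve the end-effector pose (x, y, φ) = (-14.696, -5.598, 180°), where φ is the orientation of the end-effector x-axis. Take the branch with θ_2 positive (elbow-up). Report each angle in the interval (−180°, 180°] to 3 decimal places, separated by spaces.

-150.003 30.009 -60.006

wrist centre = target − a_3·(cos φ, sin φ) = (-6.6960, -5.5980)
cos θ_2 = (76.1740−6²−3²)/(2·6·3) = 0.8659; θ_2 = 30.0092° (elbow-up)
β = atan2(-5.5980,-6.6960) = -140.1037°; ψ = atan2(1.5004,8.5978) = 9.8991°
θ_1 = β − ψ = -150.0027°
θ_3 = φ − θ_1 − θ_2 = -60.0065° (wrapped to (-180°,180°])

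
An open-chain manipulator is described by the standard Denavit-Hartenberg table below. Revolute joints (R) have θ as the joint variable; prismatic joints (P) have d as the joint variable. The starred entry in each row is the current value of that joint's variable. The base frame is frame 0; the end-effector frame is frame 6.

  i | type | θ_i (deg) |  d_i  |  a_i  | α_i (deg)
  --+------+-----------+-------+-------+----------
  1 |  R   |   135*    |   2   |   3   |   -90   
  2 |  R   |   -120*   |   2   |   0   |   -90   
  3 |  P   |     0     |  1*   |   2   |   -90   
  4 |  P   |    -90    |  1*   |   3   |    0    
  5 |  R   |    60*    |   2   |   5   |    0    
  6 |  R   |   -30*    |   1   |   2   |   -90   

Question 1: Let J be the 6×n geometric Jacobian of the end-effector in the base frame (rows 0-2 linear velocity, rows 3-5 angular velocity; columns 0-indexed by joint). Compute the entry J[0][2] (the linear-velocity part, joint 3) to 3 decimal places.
-0.612

prismatic axis z_2 = (-0.6124,0.6124,0.5000)
J_v[:, 2] = z_2; J_ω[:, 2] = (0,0,0)
entry J[0][2] = -0.6124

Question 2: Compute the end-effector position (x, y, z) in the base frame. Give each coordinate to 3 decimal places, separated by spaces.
-3.157 5.985 12.464

after link 1: o_1 = (-2.1213, 2.1213, 2.0000)
after link 2: o_2 = (-3.5355, 0.7071, 2.0000)
after link 3: o_3 = (-3.4408, 0.6124, 4.2321)
after link 4: o_4 = (-4.5708, 3.1566, 5.7321)
after link 5: o_5 = (-3.1566, 4.5708, 10.7321)
after link 6: o_6 = (-3.1566, 5.9850, 12.4641)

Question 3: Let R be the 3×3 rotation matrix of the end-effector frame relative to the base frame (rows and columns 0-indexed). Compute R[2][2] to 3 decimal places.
0.500

End-effector z-axis (col 2 of R) = (0.6124,-0.6124,0.5000)
R[2][2] = 0.5000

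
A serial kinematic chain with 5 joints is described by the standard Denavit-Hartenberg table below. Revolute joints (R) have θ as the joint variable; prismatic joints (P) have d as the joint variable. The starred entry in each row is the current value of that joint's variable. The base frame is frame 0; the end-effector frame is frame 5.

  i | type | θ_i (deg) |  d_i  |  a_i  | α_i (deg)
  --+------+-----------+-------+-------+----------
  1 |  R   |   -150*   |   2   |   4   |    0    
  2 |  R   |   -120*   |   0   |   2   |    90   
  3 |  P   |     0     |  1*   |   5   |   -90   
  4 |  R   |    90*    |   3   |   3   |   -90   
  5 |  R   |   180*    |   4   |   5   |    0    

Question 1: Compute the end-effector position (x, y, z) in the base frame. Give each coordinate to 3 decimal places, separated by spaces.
after link 1: o_1 = (-3.4641, -2.0000, 2.0000)
after link 2: o_2 = (-3.4641, 0.0000, 2.0000)
after link 3: o_3 = (-2.4641, 5.0000, 2.0000)
after link 4: o_4 = (-5.4641, 5.0000, 5.0000)
after link 5: o_5 = (-0.4641, 1.0000, 5.0000)

-0.464 1.000 5.000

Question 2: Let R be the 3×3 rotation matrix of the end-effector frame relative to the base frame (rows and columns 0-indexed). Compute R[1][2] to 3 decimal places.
End-effector z-axis (col 2 of R) = (0.0000,-1.0000,0.0000)
R[1][2] = -1.0000

-1.000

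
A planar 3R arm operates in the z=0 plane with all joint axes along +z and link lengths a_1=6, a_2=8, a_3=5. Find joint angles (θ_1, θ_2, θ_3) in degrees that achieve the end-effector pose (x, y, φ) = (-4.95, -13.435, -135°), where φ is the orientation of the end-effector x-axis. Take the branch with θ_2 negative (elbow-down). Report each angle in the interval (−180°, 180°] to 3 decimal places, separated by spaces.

-45.002 -90.000 0.001

wrist centre = target − a_3·(cos φ, sin φ) = (-1.4145, -9.8995)
cos θ_2 = (100.0001−6²−8²)/(2·6·8) = 0.0000; θ_2 = -89.9999° (elbow-down)
β = atan2(-9.8995,-1.4145) = -98.1316°; ψ = atan2(-8.0000,6.0000) = -53.1300°
θ_1 = β − ψ = -45.0015°
θ_3 = φ − θ_1 − θ_2 = 0.0014° (wrapped to (-180°,180°])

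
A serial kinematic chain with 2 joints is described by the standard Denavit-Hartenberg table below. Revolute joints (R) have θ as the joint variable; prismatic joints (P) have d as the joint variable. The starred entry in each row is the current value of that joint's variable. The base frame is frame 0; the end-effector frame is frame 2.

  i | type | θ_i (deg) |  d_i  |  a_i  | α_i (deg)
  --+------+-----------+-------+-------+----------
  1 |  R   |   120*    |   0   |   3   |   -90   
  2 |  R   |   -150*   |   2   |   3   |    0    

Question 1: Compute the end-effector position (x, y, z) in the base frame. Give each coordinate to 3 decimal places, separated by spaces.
after link 1: o_1 = (-1.5000, 2.5981, 0.0000)
after link 2: o_2 = (-1.9330, -0.6519, 1.5000)

-1.933 -0.652 1.500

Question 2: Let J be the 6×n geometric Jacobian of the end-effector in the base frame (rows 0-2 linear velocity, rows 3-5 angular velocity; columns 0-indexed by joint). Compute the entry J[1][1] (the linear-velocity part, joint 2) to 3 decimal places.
axis z_1 = (-0.8660,-0.5000,0.0000); lever o_n−o_1 = (-0.4330,-3.2500,1.5000)
cross product → J_v[:, 1] = (-0.7500,1.2990,2.5981)
J_ω[:, 1] = z_1
entry J[1][1] = 1.2990

1.299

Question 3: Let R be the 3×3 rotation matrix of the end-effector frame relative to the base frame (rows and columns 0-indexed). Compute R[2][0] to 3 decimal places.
End-effector x-axis (col 0 of R) = (0.4330,-0.7500,0.5000)
R[2][0] = 0.5000

0.500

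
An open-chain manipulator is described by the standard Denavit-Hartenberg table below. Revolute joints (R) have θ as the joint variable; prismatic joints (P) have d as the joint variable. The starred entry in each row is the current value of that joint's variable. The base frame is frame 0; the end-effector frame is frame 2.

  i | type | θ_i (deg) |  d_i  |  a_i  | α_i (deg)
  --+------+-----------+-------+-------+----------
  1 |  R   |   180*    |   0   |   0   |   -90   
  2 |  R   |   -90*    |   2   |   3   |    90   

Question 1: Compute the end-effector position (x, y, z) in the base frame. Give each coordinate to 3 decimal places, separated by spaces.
after link 1: o_1 = (0.0000, 0.0000, 0.0000)
after link 2: o_2 = (-0.0000, -2.0000, 3.0000)

-0.000 -2.000 3.000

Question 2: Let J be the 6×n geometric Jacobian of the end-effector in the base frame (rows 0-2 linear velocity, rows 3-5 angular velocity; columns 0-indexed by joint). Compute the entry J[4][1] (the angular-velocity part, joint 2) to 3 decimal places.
axis z_1 = (-0.0000,-1.0000,0.0000); lever o_n−o_1 = (-0.0000,-2.0000,3.0000)
cross product → J_v[:, 1] = (-3.0000,0.0000,-0.0000)
J_ω[:, 1] = z_1
entry J[4][1] = -1.0000

-1.000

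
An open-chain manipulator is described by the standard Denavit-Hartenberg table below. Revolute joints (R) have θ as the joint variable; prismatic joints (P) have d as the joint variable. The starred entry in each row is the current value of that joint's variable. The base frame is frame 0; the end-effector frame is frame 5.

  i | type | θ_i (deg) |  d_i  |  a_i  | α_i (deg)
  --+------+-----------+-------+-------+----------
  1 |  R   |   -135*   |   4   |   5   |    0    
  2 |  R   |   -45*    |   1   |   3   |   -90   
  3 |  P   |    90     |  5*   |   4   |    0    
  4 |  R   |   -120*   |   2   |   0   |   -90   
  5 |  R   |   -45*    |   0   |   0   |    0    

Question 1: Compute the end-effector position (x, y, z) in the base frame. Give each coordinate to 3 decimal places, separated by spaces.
-6.536 -10.536 1.000

after link 1: o_1 = (-3.5355, -3.5355, 4.0000)
after link 2: o_2 = (-6.5355, -3.5355, 5.0000)
after link 3: o_3 = (-6.5355, -8.5355, 1.0000)
after link 4: o_4 = (-6.5355, -10.5355, 1.0000)
after link 5: o_5 = (-6.5355, -10.5355, 1.0000)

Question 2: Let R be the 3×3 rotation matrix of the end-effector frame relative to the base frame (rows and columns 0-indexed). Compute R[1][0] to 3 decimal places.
-0.707

End-effector x-axis (col 0 of R) = (-0.6124,-0.7071,0.3536)
R[1][0] = -0.7071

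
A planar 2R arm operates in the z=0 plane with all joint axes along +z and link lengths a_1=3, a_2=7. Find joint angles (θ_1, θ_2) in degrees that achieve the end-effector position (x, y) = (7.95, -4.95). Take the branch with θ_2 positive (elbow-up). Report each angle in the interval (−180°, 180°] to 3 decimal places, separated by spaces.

cos θ_2 = (87.7050−3²−7²)/(2·3·7) = 0.7073; θ_2 = 44.9874° (elbow-up)
β = atan2(-4.9500,7.9500) = -31.9081°; ψ = atan2(4.9487,7.9508) = 31.8985°
θ_1 = β − ψ = -63.8066°

-63.807 44.987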